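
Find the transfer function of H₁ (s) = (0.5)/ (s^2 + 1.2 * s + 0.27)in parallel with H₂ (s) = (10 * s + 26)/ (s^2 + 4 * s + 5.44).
Parallel: H = H₁ + H₂ = (n₁·d₂ + n₂·d₁)/(d₁·d₂).
n₁·d₂ = 0.5*s^2 + 2*s + 2.72. n₂·d₁ = 10*s^3 + 38*s^2 + 33.9*s + 7.02. Sum = 10*s^3 + 38.5*s^2 + 35.9*s + 9.74. d₁·d₂ = s^4 + 5.2*s^3 + 10.51*s^2 + 7.608*s + 1.4688.
H(s) = (10*s^3 + 38.5*s^2 + 35.9*s + 9.74)/(s^4 + 5.2*s^3 + 10.51*s^2 + 7.608*s + 1.4688)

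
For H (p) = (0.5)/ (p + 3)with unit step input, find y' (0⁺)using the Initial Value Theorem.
IVT: y'(0⁺) = lim_{p→∞} p²·Y(p) = lim_{p→∞} p·H(p).
deg(num) = 0, deg(den) = 1, relative degree = 1, so p·H(p) → (leading num)/(leading den) = 0.5/1 = 0.5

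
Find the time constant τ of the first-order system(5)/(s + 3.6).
First-order system: τ = -1/pole. Pole = -3.6. τ = -1/(-3.6) = 0.2778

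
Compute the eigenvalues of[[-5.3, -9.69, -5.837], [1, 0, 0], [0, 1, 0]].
Eigenvalues solve det(λI - A) = 0.
Characteristic polynomial: λ^3 + 5.3*λ^2 + 9.69*λ + 5.837 = 0.
Factor: (λ + 1.3)(λ^2 + 4*λ + 4.49) = 0.
Roots: -1.3, -2 + 0.7j, -2 - 0.7j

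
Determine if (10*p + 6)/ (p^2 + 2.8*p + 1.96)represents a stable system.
Denominator: p^2 + 2.8*p + 1.96 = (p + 1.4)(p + 1.4). Poles: -1.4, -1.4. All Re(p)<0: Yes (stable)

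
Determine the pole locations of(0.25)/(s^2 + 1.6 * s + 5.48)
Set denominator = 0: s^2 + 1.6*s + 5.48 = 0 → Poles: -0.8 + 2.2j, -0.8 - 2.2j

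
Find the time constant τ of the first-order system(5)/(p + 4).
First-order system: τ = -1/pole. Pole = -4. τ = -1/(-4) = 0.25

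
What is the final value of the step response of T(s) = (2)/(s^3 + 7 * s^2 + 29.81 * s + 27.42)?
FVT: lim_{t→∞} y(t) = lim_{s→0} s*Y(s) where Y(s) = T(s)/s.
= lim_{s→0} T(s) = T(0) = num(0)/den(0) = 2/27.42 = 0.07294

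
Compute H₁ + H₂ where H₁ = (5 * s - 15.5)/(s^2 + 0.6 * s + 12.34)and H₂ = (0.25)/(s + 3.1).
Parallel: H = H₁ + H₂ = (n₁·d₂ + n₂·d₁)/(d₁·d₂).
n₁·d₂ = 5*s^2 - 48.05. n₂·d₁ = 0.25*s^2 + 0.15*s + 3.085. Sum = 5.25*s^2 + 0.15*s - 44.965. d₁·d₂ = s^3 + 3.7*s^2 + 14.2*s + 38.254.
H(s) = (5.25*s^2 + 0.15*s - 44.965)/(s^3 + 3.7*s^2 + 14.2*s + 38.254)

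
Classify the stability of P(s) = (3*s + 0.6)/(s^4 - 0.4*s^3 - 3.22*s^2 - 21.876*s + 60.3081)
Denominator: s^4 - 0.4*s^3 - 3.22*s^2 - 21.876*s + 60.3081 = (s^2 - 4.6*s + 5.93)(s^2 + 4.2*s + 10.17). Poles: -2.1 + 2.4j, -2.1 - 2.4j, 2.3 + 0.8j, 2.3 - 0.8j. Unstable (2 pole(s) in RHP)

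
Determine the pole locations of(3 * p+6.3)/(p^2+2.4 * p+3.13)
Set denominator = 0: p^2 + 2.4*p + 3.13 = 0 → Poles: -1.2 + 1.3j, -1.2 - 1.3j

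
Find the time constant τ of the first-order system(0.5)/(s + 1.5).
First-order system: τ = -1/pole. Pole = -1.5. τ = -1/(-1.5) = 0.6667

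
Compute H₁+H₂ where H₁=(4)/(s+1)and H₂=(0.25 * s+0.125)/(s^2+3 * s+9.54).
Parallel: H = H₁ + H₂ = (n₁·d₂ + n₂·d₁)/(d₁·d₂).
n₁·d₂ = 4*s^2 + 12*s + 38.16. n₂·d₁ = 0.25*s^2 + 0.375*s + 0.125. Sum = 4.25*s^2 + 12.375*s + 38.285. d₁·d₂ = s^3 + 4*s^2 + 12.54*s + 9.54.
H(s) = (4.25*s^2 + 12.375*s + 38.285)/(s^3 + 4*s^2 + 12.54*s + 9.54)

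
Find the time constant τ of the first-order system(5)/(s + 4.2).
First-order system: τ = -1/pole. Pole = -4.2. τ = -1/(-4.2) = 0.2381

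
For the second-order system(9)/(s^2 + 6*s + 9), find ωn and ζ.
Standard form: ωn²/(s²+2ζωn·s+ωn²).
const=9=ωn² → ωn=3, s coeff=6=2ζωn → ζ=1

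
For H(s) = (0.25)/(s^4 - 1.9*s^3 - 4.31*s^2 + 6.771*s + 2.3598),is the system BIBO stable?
Denominator: s^4 - 1.9*s^3 - 4.31*s^2 + 6.771*s + 2.3598 = (s - 1.8)(s - 2.3)(s + 1.9)(s + 0.3). Poles: -0.3, -1.9, 1.8, 2.3. All Re(p)<0: No (unstable)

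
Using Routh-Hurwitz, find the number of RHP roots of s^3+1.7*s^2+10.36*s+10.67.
Routh array:
s^3: [1, 10.36]; s^2: [1.7, 10.67]; s^1: [4.08353]; s^0: [10.67]
First column: [1, 1.7, 4.08353, 10.67]. Sign changes = RHP roots = 0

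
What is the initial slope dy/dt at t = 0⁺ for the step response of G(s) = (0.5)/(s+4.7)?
IVT: y'(0⁺) = lim_{s→∞} s²·Y(s) = lim_{s→∞} s·G(s).
deg(num) = 0, deg(den) = 1, relative degree = 1, so s·G(s) → (leading num)/(leading den) = 0.5/1 = 0.5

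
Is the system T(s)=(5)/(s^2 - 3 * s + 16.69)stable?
Denominator: s^2 - 3*s + 16.69. Poles: 1.5 + 3.8j, 1.5 - 3.8j. All Re(p)<0: No (unstable)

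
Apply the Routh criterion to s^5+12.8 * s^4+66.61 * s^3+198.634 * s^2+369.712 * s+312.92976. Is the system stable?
Routh array:
s^5: [1, 66.61, 369.712]; s^4: [12.8, 198.634, 312.92976]; s^3: [51.0917, 345.264]; s^2: [112.135, 312.92976]; s^1: [202.685]; s^0: [312.92976]
First column: [1, 12.8, 51.0917, 112.135, 202.685, 312.92976]. Sign changes = 0.
Yes, stable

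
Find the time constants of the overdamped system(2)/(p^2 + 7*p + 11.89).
Overdamped: real poles at -4.1, -2.9. τ = -1/pole → τ₁ = 0.2439, τ₂ = 0.3448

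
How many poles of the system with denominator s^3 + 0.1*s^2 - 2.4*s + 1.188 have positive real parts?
s^3 + 0.1*s^2 - 2.4*s + 1.188 = (s - 1.1)(s + 1.8)(s - 0.6). Poles: -1.8, 0.6, 1.1. RHP poles (Re>0): 2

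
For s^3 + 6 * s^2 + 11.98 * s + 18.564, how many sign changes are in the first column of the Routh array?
Routh array:
s^3: [1, 11.98]; s^2: [6, 18.564]; s^1: [8.886]; s^0: [18.564]
First column: [1, 6, 8.886, 18.564]. Sign changes = 0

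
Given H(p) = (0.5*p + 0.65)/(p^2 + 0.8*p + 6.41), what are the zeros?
Set numerator = 0: 0.5*p + 0.65 = 0 → Zeros: -1.3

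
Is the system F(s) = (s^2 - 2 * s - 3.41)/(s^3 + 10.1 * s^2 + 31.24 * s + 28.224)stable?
Denominator: s^3 + 10.1*s^2 + 31.24*s + 28.224 = (s + 4.9)(s + 3.6)(s + 1.6). Poles: -1.6, -3.6, -4.9. All Re(p)<0: Yes (stable)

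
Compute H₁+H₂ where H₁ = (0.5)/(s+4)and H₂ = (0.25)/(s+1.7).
Parallel: H = H₁ + H₂ = (n₁·d₂ + n₂·d₁)/(d₁·d₂).
n₁·d₂ = 0.5*s + 0.85. n₂·d₁ = 0.25*s + 1. Sum = 0.75*s + 1.85. d₁·d₂ = s^2 + 5.7*s + 6.8.
H(s) = (0.75*s + 1.85)/(s^2 + 5.7*s + 6.8)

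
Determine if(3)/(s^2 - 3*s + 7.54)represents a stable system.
Denominator: s^2 - 3*s + 7.54. Poles: 1.5 + 2.3j, 1.5 - 2.3j. All Re(p)<0: No (unstable)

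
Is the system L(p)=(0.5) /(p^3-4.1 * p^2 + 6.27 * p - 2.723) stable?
Denominator: p^3 - 4.1*p^2 + 6.27*p - 2.723 = (p - 0.7)(p^2 - 3.4*p + 3.89). Poles: 0.7, 1.7 + 1j, 1.7 - 1j. All Re(p)<0: No (unstable)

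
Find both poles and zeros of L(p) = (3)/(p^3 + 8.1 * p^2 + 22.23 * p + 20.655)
Set denominator = 0: p^3 + 8.1*p^2 + 22.23*p + 20.655 = (p + 2.7)(p^2 + 5.4*p + 7.65) = 0 → Poles: -2.7, -2.7 + 0.6j, -2.7 - 0.6j
Numerator is a nonzero constant (3) → Zeros: none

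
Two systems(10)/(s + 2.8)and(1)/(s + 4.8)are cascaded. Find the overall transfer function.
Series: H = H₁ · H₂ = (n₁·n₂)/(d₁·d₂).
Num: n₁·n₂ = 10. Den: d₁·d₂ = s^2 + 7.6*s + 13.44.
H(s) = (10)/(s^2 + 7.6*s + 13.44)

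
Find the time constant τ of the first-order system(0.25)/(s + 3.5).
First-order system: τ = -1/pole. Pole = -3.5. τ = -1/(-3.5) = 0.2857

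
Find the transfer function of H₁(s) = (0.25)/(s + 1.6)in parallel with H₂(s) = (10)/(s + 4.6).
Parallel: H = H₁ + H₂ = (n₁·d₂ + n₂·d₁)/(d₁·d₂).
n₁·d₂ = 0.25*s + 1.15. n₂·d₁ = 10*s + 16. Sum = 10.25*s + 17.15. d₁·d₂ = s^2 + 6.2*s + 7.36.
H(s) = (10.25*s + 17.15)/(s^2 + 6.2*s + 7.36)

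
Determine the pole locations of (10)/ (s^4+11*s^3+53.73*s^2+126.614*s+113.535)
Set denominator = 0: s^4 + 11*s^3 + 53.73*s^2 + 126.614*s + 113.535 = (s + 2.7)(s + 2.5)(s^2 + 5.8*s + 16.82) = 0 → Poles: -2.5, -2.7, -2.9 + 2.9j, -2.9 - 2.9j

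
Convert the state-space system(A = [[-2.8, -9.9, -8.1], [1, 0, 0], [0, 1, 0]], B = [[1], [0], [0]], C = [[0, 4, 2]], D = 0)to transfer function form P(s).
P(s) = C(sI - A)⁻¹B + D.
Characteristic polynomial det(sI - A) = s^3 + 2.8*s^2 + 9.9*s + 8.1.
Numerator from C·adj(sI-A)·B + D·det(sI-A) = 4*s + 2.
P(s) = (4*s + 2)/(s^3 + 2.8*s^2 + 9.9*s + 8.1)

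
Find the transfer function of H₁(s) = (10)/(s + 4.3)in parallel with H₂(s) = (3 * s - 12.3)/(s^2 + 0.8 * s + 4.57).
Parallel: H = H₁ + H₂ = (n₁·d₂ + n₂·d₁)/(d₁·d₂).
n₁·d₂ = 10*s^2 + 8*s + 45.7. n₂·d₁ = 3*s^2 + 0.6*s - 52.89. Sum = 13*s^2 + 8.6*s - 7.19. d₁·d₂ = s^3 + 5.1*s^2 + 8.01*s + 19.651.
H(s) = (13*s^2 + 8.6*s - 7.19)/(s^3 + 5.1*s^2 + 8.01*s + 19.651)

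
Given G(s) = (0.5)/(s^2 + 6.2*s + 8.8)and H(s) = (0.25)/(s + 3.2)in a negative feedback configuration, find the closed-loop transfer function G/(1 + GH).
Closed-loop T = G/(1+GH).
Numerator: G_num * H_den = 0.5*s + 1.6.
Denominator: G_den * H_den + G_num * H_num = (s^3 + 9.4*s^2 + 28.64*s + 28.16) + (0.125) = s^3 + 9.4*s^2 + 28.64*s + 28.285.
T(s) = (0.5*s + 1.6)/(s^3 + 9.4*s^2 + 28.64*s + 28.285)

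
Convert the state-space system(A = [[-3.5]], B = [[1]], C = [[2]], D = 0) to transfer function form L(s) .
L(s) = C(sI - A)⁻¹B + D.
Characteristic polynomial det(sI - A) = s + 3.5.
Numerator from C·adj(sI-A)·B + D·det(sI-A) = 2.
L(s) = (2)/(s + 3.5)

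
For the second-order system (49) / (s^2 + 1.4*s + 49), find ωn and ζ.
Standard form: ωn²/(s²+2ζωn·s+ωn²).
const=49=ωn² → ωn=7, s coeff=1.4=2ζωn → ζ=0.1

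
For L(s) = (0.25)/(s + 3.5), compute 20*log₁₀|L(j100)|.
Substitute s = j*100: L(j100) = 8.73929e-05 - 0.00249694j.
|L(j100)| = sqrt(Re² + Im²) = 0.002498.
20*log₁₀(0.002498) = -52.05 dB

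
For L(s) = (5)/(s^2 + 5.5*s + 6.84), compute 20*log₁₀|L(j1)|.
Substitute s = j*1: L(j1) = 0.453729 - 0.427313j.
|L(j1)| = sqrt(Re² + Im²) = 0.6233.
20*log₁₀(0.6233) = -4.11 dB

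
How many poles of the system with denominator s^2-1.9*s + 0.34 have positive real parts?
s^2 - 1.9*s + 0.34 = (s - 0.2)(s - 1.7). Poles: 0.2, 1.7. RHP poles (Re>0): 2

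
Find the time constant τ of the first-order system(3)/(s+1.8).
First-order system: τ = -1/pole. Pole = -1.8. τ = -1/(-1.8) = 0.5556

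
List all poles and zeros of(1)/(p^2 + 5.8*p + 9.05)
Set denominator = 0: p^2 + 5.8*p + 9.05 = 0 → Poles: -2.9 + 0.8j, -2.9 - 0.8j
Numerator is a nonzero constant (1) → Zeros: none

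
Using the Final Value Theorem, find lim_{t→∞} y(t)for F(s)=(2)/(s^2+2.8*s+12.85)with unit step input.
FVT: lim_{t→∞} y(t) = lim_{s→0} s*Y(s) where Y(s) = F(s)/s.
= lim_{s→0} F(s) = F(0) = num(0)/den(0) = 2/12.85 = 0.1556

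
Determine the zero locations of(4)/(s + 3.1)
Numerator is a nonzero constant (4) → Zeros: none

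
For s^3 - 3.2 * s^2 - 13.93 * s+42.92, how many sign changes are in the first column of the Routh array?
Routh array:
s^3: [1, -13.93]; s^2: [-3.2, 42.92]; s^1: [-0.5175]; s^0: [42.92]
First column: [1, -3.2, -0.5175, 42.92]. Sign changes = 2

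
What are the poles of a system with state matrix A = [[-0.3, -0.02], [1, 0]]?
Eigenvalues solve det(λI - A) = 0.
Characteristic polynomial: λ^2 + 0.3*λ + 0.02 = 0.
Factor: (λ + 0.1)(λ + 0.2) = 0.
Roots: -0.1, -0.2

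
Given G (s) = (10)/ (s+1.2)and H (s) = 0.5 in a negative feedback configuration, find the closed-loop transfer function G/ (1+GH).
Closed-loop T = G/(1+GH).
Numerator: G_num * H_den = 10.
Denominator: G_den * H_den + G_num * H_num = (s + 1.2) + (5) = s + 6.2.
T(s) = (10)/(s + 6.2)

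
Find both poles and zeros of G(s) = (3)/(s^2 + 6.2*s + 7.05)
Set denominator = 0: s^2 + 6.2*s + 7.05 = (s + 1.5)(s + 4.7) = 0 → Poles: -1.5, -4.7
Numerator is a nonzero constant (3) → Zeros: none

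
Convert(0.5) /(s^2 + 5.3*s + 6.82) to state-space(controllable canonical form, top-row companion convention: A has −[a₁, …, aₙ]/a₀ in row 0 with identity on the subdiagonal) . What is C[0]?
Reachable canonical form: C = numerator coefficients (right-aligned, zero-padded to length n).
num = 0.5, C = [[0, 0.5]].
C[0] = 0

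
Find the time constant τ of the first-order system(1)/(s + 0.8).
First-order system: τ = -1/pole. Pole = -0.8. τ = -1/(-0.8) = 1.25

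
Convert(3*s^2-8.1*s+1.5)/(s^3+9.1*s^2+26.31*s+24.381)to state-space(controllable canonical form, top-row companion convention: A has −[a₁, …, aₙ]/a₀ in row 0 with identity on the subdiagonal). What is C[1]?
Reachable canonical form: C = numerator coefficients (right-aligned, zero-padded to length n).
num = 3*s^2 - 8.1*s + 1.5, C = [[3, -8.1, 1.5]].
C[1] = -8.1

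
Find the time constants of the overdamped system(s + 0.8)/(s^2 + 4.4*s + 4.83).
Overdamped: real poles at -2.1, -2.3. τ = -1/pole → τ₁ = 0.4762, τ₂ = 0.4348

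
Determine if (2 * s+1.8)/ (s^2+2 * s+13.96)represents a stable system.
Denominator: s^2 + 2*s + 13.96. Poles: -1 + 3.6j, -1 - 3.6j. All Re(p)<0: Yes (stable)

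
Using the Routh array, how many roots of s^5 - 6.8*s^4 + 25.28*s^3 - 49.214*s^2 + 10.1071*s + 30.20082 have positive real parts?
Routh array:
s^5: [1, 25.28, 10.1071]; s^4: [-6.8, -49.214, 30.20082]; s^3: [18.0426, 14.5484]; s^2: [-43.7309, 30.20082]; s^1: [27.0087]; s^0: [30.20082]
First column: [1, -6.8, 18.0426, -43.7309, 27.0087, 30.20082]. Sign changes = RHP roots = 4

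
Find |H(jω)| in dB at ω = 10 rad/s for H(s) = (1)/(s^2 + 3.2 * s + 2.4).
Substitute s = j*10: H(j10) = -0.0092514 - 0.00303324j.
|H(j10)| = sqrt(Re² + Im²) = 0.009736.
20*log₁₀(0.009736) = -40.23 dB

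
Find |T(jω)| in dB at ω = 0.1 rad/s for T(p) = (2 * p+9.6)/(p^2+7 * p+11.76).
Substitute p = j*0.1: T(j0.1) = 0.815142 - 0.0315404j.
|T(j0.1)| = sqrt(Re² + Im²) = 0.8158.
20*log₁₀(0.8158) = -1.77 dB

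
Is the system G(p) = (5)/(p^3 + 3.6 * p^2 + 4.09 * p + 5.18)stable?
Denominator: p^3 + 3.6*p^2 + 4.09*p + 5.18 = (p + 2.8)(p^2 + 0.8*p + 1.85). Poles: -0.4 + 1.3j, -0.4 - 1.3j, -2.8. All Re(p)<0: Yes (stable)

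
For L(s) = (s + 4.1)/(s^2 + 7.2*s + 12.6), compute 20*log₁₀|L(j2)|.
Substitute s = j*2: L(j2) = 0.227712 - 0.148727j.
|L(j2)| = sqrt(Re² + Im²) = 0.272.
20*log₁₀(0.272) = -11.31 dB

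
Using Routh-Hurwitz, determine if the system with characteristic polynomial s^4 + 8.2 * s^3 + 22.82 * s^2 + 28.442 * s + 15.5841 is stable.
Routh array:
s^4: [1, 22.82, 15.5841]; s^3: [8.2, 28.442]; s^2: [19.3515, 15.5841]; s^1: [21.8384]; s^0: [15.5841]
First column: [1, 8.2, 19.3515, 21.8384, 15.5841]. Sign changes = 0.
Yes, stable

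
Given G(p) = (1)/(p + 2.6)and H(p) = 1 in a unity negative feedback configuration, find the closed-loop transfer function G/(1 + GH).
Closed-loop T = G/(1+GH).
Numerator: G_num * H_den = 1.
Denominator: G_den * H_den + G_num * H_num = (p + 2.6) + (1) = p + 3.6.
T(p) = (1)/(p + 3.6)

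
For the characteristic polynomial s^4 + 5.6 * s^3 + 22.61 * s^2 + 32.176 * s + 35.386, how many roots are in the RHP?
s^4 + 5.6*s^3 + 22.61*s^2 + 32.176*s + 35.386 = (s^2 + 1.6*s + 2.6)(s^2 + 4*s + 13.61). Poles: -0.8 + 1.4j, -0.8 - 1.4j, -2 + 3.1j, -2 - 3.1j. RHP poles (Re>0): 0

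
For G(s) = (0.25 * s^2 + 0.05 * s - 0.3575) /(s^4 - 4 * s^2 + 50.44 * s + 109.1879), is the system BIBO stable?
Denominator: s^4 - 4*s^2 + 50.44*s + 109.1879 = (s + 2.3)(s + 2.9)(s^2 - 5.2*s + 16.37). Poles: -2.3, -2.9, 2.6 + 3.1j, 2.6 - 3.1j. All Re(p)<0: No (unstable)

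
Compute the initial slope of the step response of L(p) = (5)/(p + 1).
IVT: y'(0⁺) = lim_{p→∞} p²·Y(p) = lim_{p→∞} p·L(p).
deg(num) = 0, deg(den) = 1, relative degree = 1, so p·L(p) → (leading num)/(leading den) = 5/1 = 5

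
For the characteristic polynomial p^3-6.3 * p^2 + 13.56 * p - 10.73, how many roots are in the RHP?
p^3 - 6.3*p^2 + 13.56*p - 10.73 = (p - 2.9)(p^2 - 3.4*p + 3.7). Poles: 1.7 + 0.9j, 1.7 - 0.9j, 2.9. RHP poles (Re>0): 3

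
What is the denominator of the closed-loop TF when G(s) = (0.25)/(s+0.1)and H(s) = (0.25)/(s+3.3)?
Characteristic poly = G_den * H_den + G_num * H_num = (s^2 + 3.4*s + 0.33) + (0.0625) = s^2 + 3.4*s + 0.3925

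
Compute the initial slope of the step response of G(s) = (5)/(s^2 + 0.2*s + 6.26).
IVT: y'(0⁺) = lim_{s→∞} s²·Y(s) = lim_{s→∞} s·G(s).
deg(num) = 0, deg(den) = 2, relative degree = 2 ≥ 2, so s·G(s) → 0. Initial slope = 0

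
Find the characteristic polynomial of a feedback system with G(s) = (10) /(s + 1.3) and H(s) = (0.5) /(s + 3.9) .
Characteristic poly = G_den * H_den + G_num * H_num = (s^2 + 5.2*s + 5.07) + (5) = s^2 + 5.2*s + 10.07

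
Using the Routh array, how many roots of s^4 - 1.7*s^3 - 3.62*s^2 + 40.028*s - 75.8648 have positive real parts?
Routh array:
s^4: [1, -3.62, -75.8648]; s^3: [-1.7, 40.028]; s^2: [19.9259, -75.8648]; s^1: [33.5555]; s^0: [-75.8648]
First column: [1, -1.7, 19.9259, 33.5555, -75.8648]. Sign changes = RHP roots = 3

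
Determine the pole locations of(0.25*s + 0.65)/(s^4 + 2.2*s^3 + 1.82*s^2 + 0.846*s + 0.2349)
Set denominator = 0: s^4 + 2.2*s^3 + 1.82*s^2 + 0.846*s + 0.2349 = (s + 0.9)(s + 0.9)(s^2 + 0.4*s + 0.29) = 0 → Poles: -0.2 + 0.5j, -0.2 - 0.5j, -0.9, -0.9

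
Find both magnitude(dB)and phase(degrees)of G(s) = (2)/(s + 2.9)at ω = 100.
Substitute s = j*100: G(j100) = 0.000579513 - 0.0199832j.
|G| = 20*log₁₀(sqrt(Re²+Im²)) = -33.98 dB.
∠G = atan2(Im, Re) = -88.34°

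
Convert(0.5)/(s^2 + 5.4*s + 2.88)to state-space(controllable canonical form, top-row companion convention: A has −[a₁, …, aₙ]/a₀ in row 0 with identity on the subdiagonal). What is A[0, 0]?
Reachable canonical form for den = s^2 + 5.4*s + 2.88: top row of A = -[a₁,a₂,...,aₙ]/a₀, ones on the subdiagonal, zeros elsewhere.
A = [[-5.4, -2.88], [1, 0]].
A[0,0] = -5.4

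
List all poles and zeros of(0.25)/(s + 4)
Set denominator = 0: s + 4 = 0 → Poles: -4
Numerator is a nonzero constant (0.25) → Zeros: none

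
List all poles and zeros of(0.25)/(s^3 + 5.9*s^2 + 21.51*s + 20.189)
Set denominator = 0: s^3 + 5.9*s^2 + 21.51*s + 20.189 = (s + 1.3)(s^2 + 4.6*s + 15.53) = 0 → Poles: -1.3, -2.3 + 3.2j, -2.3 - 3.2j
Numerator is a nonzero constant (0.25) → Zeros: none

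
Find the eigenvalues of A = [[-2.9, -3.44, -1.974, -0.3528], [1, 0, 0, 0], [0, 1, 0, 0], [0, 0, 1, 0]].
Eigenvalues solve det(λI - A) = 0.
Characteristic polynomial: λ^4 + 2.9*λ^3 + 3.44*λ^2 + 1.974*λ + 0.3528 = 0.
Factor: (λ + 1.2)(λ + 0.3)(λ^2 + 1.4*λ + 0.98) = 0.
Roots: -0.3, -0.7 + 0.7j, -0.7 - 0.7j, -1.2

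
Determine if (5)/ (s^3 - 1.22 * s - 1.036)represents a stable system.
Denominator: s^3 - 1.22*s - 1.036 = (s - 1.4)(s^2 + 1.4*s + 0.74). Poles: -0.7 + 0.5j, -0.7 - 0.5j, 1.4. All Re(p)<0: No (unstable)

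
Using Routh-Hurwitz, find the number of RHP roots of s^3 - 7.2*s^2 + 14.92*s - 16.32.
Routh array:
s^3: [1, 14.92]; s^2: [-7.2, -16.32]; s^1: [12.6533]; s^0: [-16.32]
First column: [1, -7.2, 12.6533, -16.32]. Sign changes = RHP roots = 3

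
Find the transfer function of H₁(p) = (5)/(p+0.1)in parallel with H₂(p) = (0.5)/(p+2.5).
Parallel: H = H₁ + H₂ = (n₁·d₂ + n₂·d₁)/(d₁·d₂).
n₁·d₂ = 5*p + 12.5. n₂·d₁ = 0.5*p + 0.05. Sum = 5.5*p + 12.55. d₁·d₂ = p^2 + 2.6*p + 0.25.
H(p) = (5.5*p + 12.55)/(p^2 + 2.6*p + 0.25)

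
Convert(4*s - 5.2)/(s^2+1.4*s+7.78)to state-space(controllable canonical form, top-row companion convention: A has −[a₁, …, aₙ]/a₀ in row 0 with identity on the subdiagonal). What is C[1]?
Reachable canonical form: C = numerator coefficients (right-aligned, zero-padded to length n).
num = 4*s - 5.2, C = [[4, -5.2]].
C[1] = -5.2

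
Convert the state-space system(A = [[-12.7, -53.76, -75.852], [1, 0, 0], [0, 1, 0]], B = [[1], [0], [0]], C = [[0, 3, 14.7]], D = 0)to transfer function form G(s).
G(s) = C(sI - A)⁻¹B + D.
Characteristic polynomial det(sI - A) = s^3 + 12.7*s^2 + 53.76*s + 75.852.
Numerator from C·adj(sI-A)·B + D·det(sI-A) = 3*s + 14.7.
G(s) = (3*s + 14.7)/(s^3 + 12.7*s^2 + 53.76*s + 75.852)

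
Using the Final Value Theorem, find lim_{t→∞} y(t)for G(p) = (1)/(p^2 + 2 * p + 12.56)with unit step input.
FVT: lim_{t→∞} y(t) = lim_{p→0} p*Y(p) where Y(p) = G(p)/p.
= lim_{p→0} G(p) = G(0) = num(0)/den(0) = 1/12.56 = 0.07962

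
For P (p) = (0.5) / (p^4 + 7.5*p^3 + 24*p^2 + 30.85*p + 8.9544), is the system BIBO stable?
Denominator: p^4 + 7.5*p^3 + 24*p^2 + 30.85*p + 8.9544 = (p + 0.4)(p + 2.1)(p^2 + 5*p + 10.66). Poles: -0.4, -2.1, -2.5 + 2.1j, -2.5 - 2.1j. All Re(p)<0: Yes (stable)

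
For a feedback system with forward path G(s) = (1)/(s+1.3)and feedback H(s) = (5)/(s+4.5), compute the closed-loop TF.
Closed-loop T = G/(1+GH).
Numerator: G_num * H_den = s + 4.5.
Denominator: G_den * H_den + G_num * H_num = (s^2 + 5.8*s + 5.85) + (5) = s^2 + 5.8*s + 10.85.
T(s) = (s + 4.5)/(s^2 + 5.8*s + 10.85)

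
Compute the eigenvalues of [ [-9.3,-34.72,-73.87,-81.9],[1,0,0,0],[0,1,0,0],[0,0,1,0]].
Eigenvalues solve det(λI - A) = 0.
Characteristic polynomial: λ^4 + 9.3*λ^3 + 34.72*λ^2 + 73.87*λ + 81.9 = 0.
Factor: (λ + 3.5)(λ + 3.6)(λ^2 + 2.2*λ + 6.5) = 0.
Roots: -1.1 + 2.3j, -1.1 - 2.3j, -3.5, -3.6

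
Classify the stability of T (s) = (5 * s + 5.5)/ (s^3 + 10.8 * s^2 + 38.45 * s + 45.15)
Denominator: s^3 + 10.8*s^2 + 38.45*s + 45.15 = (s + 4.3)(s + 3.5)(s + 3). Poles: -3, -3.5, -4.3. Stable (all poles in LHP)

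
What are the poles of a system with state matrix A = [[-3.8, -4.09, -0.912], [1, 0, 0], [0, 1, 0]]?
Eigenvalues solve det(λI - A) = 0.
Characteristic polynomial: λ^3 + 3.8*λ^2 + 4.09*λ + 0.912 = 0.
Factor: (λ + 1.9)(λ + 1.6)(λ + 0.3) = 0.
Roots: -0.3, -1.6, -1.9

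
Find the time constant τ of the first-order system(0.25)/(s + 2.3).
First-order system: τ = -1/pole. Pole = -2.3. τ = -1/(-2.3) = 0.4348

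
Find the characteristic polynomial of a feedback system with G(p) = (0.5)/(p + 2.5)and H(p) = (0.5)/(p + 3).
Characteristic poly = G_den * H_den + G_num * H_num = (p^2 + 5.5*p + 7.5) + (0.25) = p^2 + 5.5*p + 7.75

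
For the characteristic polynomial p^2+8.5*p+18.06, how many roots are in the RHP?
p^2 + 8.5*p + 18.06 = (p + 4.2)(p + 4.3). Poles: -4.2, -4.3. RHP poles (Re>0): 0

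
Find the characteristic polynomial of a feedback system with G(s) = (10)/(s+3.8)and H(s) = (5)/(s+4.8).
Characteristic poly = G_den * H_den + G_num * H_num = (s^2 + 8.6*s + 18.24) + (50) = s^2 + 8.6*s + 68.24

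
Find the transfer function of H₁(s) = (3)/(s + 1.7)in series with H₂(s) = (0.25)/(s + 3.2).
Series: H = H₁ · H₂ = (n₁·n₂)/(d₁·d₂).
Num: n₁·n₂ = 0.75. Den: d₁·d₂ = s^2 + 4.9*s + 5.44.
H(s) = (0.75)/(s^2 + 4.9*s + 5.44)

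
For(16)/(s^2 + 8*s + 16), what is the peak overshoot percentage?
Standard form: ωn²/(s²+2ζωn·s+ωn²) → ωn = 4, ζ = 1.
ζ ≥ 1, so the response is non-oscillatory: peak overshoot = 0%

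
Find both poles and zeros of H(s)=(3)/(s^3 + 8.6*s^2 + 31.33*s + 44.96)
Set denominator = 0: s^3 + 8.6*s^2 + 31.33*s + 44.96 = (s + 3.2)(s^2 + 5.4*s + 14.05) = 0 → Poles: -2.7 + 2.6j, -2.7 - 2.6j, -3.2
Numerator is a nonzero constant (3) → Zeros: none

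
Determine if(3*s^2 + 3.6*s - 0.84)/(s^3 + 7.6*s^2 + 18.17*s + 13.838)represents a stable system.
Denominator: s^3 + 7.6*s^2 + 18.17*s + 13.838 = (s + 3.7)(s + 2.2)(s + 1.7). Poles: -1.7, -2.2, -3.7. All Re(p)<0: Yes (stable)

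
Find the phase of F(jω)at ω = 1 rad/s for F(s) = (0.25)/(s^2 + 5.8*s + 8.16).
Substitute s = j*1: F(j1) = 0.0210822 - 0.0170778j.
∠F(j1) = atan2(Im, Re) = atan2(-0.0170778, 0.0210822) = -39.01°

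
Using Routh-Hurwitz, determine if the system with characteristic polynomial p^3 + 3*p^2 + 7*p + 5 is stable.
Routh array:
p^3: [1, 7]; p^2: [3, 5]; p^1: [5.33333]; p^0: [5]
First column: [1, 3, 5.33333, 5]. Sign changes = 0.
Yes, stable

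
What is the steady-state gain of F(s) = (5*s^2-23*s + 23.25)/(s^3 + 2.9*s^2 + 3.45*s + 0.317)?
DC gain = F(0) = num(0)/den(0) = 23.25/0.317 = 73.34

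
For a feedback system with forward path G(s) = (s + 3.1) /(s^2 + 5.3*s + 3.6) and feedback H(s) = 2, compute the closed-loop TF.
Closed-loop T = G/(1+GH).
Numerator: G_num * H_den = s + 3.1.
Denominator: G_den * H_den + G_num * H_num = (s^2 + 5.3*s + 3.6) + (2*s + 6.2) = s^2 + 7.3*s + 9.8.
T(s) = (s + 3.1)/(s^2 + 7.3*s + 9.8)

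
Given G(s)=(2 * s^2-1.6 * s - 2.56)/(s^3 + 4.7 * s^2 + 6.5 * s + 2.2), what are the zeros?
Set numerator = 0: 2*s^2 - 1.6*s - 2.56 = 2*(s + 0.8)(s - 1.6) = 0 → Zeros: -0.8, 1.6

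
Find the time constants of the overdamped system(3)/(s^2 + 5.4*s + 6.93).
Overdamped: real poles at -3.3, -2.1. τ = -1/pole → τ₁ = 0.303, τ₂ = 0.4762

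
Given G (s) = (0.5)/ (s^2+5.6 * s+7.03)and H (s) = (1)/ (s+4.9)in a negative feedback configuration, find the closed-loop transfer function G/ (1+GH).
Closed-loop T = G/(1+GH).
Numerator: G_num * H_den = 0.5*s + 2.45.
Denominator: G_den * H_den + G_num * H_num = (s^3 + 10.5*s^2 + 34.47*s + 34.447) + (0.5) = s^3 + 10.5*s^2 + 34.47*s + 34.947.
T(s) = (0.5*s + 2.45)/(s^3 + 10.5*s^2 + 34.47*s + 34.947)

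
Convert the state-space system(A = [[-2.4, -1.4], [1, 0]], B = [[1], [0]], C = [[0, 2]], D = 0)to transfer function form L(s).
L(s) = C(sI - A)⁻¹B + D.
Characteristic polynomial det(sI - A) = s^2 + 2.4*s + 1.4.
Numerator from C·adj(sI-A)·B + D·det(sI-A) = 2.
L(s) = (2)/(s^2 + 2.4*s + 1.4)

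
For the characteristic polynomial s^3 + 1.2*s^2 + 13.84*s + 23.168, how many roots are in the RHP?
s^3 + 1.2*s^2 + 13.84*s + 23.168 = (s + 1.6)(s^2 - 0.4*s + 14.48). Poles: -1.6, 0.2 + 3.8j, 0.2 - 3.8j. RHP poles (Re>0): 2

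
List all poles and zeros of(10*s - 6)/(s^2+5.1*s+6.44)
Set denominator = 0: s^2 + 5.1*s + 6.44 = (s + 2.8)(s + 2.3) = 0 → Poles: -2.3, -2.8
Set numerator = 0: 10*s - 6 = 0 → Zeros: 0.6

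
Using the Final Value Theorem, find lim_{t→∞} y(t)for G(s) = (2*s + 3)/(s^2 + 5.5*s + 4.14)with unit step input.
FVT: lim_{t→∞} y(t) = lim_{s→0} s*Y(s) where Y(s) = G(s)/s.
= lim_{s→0} G(s) = G(0) = num(0)/den(0) = 3/4.14 = 0.7246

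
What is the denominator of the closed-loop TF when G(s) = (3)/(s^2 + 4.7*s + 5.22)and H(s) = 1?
Characteristic poly = G_den * H_den + G_num * H_num = (s^2 + 4.7*s + 5.22) + (3) = s^2 + 4.7*s + 8.22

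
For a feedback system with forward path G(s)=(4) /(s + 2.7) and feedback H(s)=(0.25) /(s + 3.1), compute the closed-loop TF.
Closed-loop T = G/(1+GH).
Numerator: G_num * H_den = 4*s + 12.4.
Denominator: G_den * H_den + G_num * H_num = (s^2 + 5.8*s + 8.37) + (1) = s^2 + 5.8*s + 9.37.
T(s) = (4*s + 12.4)/(s^2 + 5.8*s + 9.37)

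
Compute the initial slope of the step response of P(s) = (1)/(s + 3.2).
IVT: y'(0⁺) = lim_{s→∞} s²·Y(s) = lim_{s→∞} s·P(s).
deg(num) = 0, deg(den) = 1, relative degree = 1, so s·P(s) → (leading num)/(leading den) = 1/1 = 1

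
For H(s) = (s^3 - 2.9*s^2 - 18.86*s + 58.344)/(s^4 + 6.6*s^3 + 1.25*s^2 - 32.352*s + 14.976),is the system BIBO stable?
Denominator: s^4 + 6.6*s^3 + 1.25*s^2 - 32.352*s + 14.976 = (s - 1.6)(s - 0.5)(s + 4.8)(s + 3.9). Poles: -3.9, -4.8, 0.5, 1.6. All Re(p)<0: No (unstable)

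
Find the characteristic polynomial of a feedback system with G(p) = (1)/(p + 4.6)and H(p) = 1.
Characteristic poly = G_den * H_den + G_num * H_num = (p + 4.6) + (1) = p + 5.6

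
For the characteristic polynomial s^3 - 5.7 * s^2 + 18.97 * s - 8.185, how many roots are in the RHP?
s^3 - 5.7*s^2 + 18.97*s - 8.185 = (s - 0.5)(s^2 - 5.2*s + 16.37). Poles: 0.5, 2.6 + 3.1j, 2.6 - 3.1j. RHP poles (Re>0): 3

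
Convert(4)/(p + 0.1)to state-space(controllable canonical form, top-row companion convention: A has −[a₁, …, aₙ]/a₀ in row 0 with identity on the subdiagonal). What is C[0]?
Reachable canonical form: C = numerator coefficients (right-aligned, zero-padded to length n).
num = 4, C = [[4]].
C[0] = 4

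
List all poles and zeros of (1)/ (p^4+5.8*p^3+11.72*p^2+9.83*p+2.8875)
Set denominator = 0: p^4 + 5.8*p^3 + 11.72*p^2 + 9.83*p + 2.8875 = (p + 2.5)(p + 1.5)(p + 1.1)(p + 0.7) = 0 → Poles: -0.7, -1.1, -1.5, -2.5
Numerator is a nonzero constant (1) → Zeros: none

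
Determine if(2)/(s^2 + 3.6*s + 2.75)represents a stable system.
Denominator: s^2 + 3.6*s + 2.75 = (s + 2.5)(s + 1.1). Poles: -1.1, -2.5. All Re(p)<0: Yes (stable)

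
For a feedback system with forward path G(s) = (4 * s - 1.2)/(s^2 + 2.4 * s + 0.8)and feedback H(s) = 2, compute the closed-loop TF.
Closed-loop T = G/(1+GH).
Numerator: G_num * H_den = 4*s - 1.2.
Denominator: G_den * H_den + G_num * H_num = (s^2 + 2.4*s + 0.8) + (8*s - 2.4) = s^2 + 10.4*s - 1.6.
T(s) = (4*s - 1.2)/(s^2 + 10.4*s - 1.6)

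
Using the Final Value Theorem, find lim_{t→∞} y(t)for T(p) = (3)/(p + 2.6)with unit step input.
FVT: lim_{t→∞} y(t) = lim_{p→0} p*Y(p) where Y(p) = T(p)/p.
= lim_{p→0} T(p) = T(0) = num(0)/den(0) = 3/2.6 = 1.154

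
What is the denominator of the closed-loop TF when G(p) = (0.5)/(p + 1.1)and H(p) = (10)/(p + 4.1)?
Characteristic poly = G_den * H_den + G_num * H_num = (p^2 + 5.2*p + 4.51) + (5) = p^2 + 5.2*p + 9.51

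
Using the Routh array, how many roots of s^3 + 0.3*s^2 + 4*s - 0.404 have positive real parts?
Routh array:
s^3: [1, 4]; s^2: [0.3, -0.404]; s^1: [5.34667]; s^0: [-0.404]
First column: [1, 0.3, 5.34667, -0.404]. Sign changes = RHP roots = 1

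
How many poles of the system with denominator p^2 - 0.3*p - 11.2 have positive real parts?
p^2 - 0.3*p - 11.2 = (p - 3.5)(p + 3.2). Poles: -3.2, 3.5. RHP poles (Re>0): 1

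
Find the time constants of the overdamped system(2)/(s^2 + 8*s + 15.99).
Overdamped: real poles at -3.9, -4.1. τ = -1/pole → τ₁ = 0.2564, τ₂ = 0.2439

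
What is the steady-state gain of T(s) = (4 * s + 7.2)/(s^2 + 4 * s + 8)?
DC gain = T(0) = num(0)/den(0) = 7.2/8 = 0.9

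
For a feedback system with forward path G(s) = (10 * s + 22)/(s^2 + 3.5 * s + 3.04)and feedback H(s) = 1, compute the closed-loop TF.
Closed-loop T = G/(1+GH).
Numerator: G_num * H_den = 10*s + 22.
Denominator: G_den * H_den + G_num * H_num = (s^2 + 3.5*s + 3.04) + (10*s + 22) = s^2 + 13.5*s + 25.04.
T(s) = (10*s + 22)/(s^2 + 13.5*s + 25.04)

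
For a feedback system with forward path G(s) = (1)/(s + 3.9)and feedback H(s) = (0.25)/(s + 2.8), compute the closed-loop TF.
Closed-loop T = G/(1+GH).
Numerator: G_num * H_den = s + 2.8.
Denominator: G_den * H_den + G_num * H_num = (s^2 + 6.7*s + 10.92) + (0.25) = s^2 + 6.7*s + 11.17.
T(s) = (s + 2.8)/(s^2 + 6.7*s + 11.17)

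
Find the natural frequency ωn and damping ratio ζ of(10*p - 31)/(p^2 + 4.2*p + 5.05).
Underdamped: complex pole -2.1 + 0.8j. ωn = |pole| = 2.247, ζ = -Re(pole)/ωn = 0.9345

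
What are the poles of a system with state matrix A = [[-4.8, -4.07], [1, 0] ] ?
Eigenvalues solve det(λI - A) = 0.
Characteristic polynomial: λ^2 + 4.8*λ + 4.07 = 0.
Factor: (λ + 3.7)(λ + 1.1) = 0.
Roots: -1.1, -3.7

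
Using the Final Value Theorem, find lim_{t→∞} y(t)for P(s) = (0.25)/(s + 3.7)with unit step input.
FVT: lim_{t→∞} y(t) = lim_{s→0} s*Y(s) where Y(s) = P(s)/s.
= lim_{s→0} P(s) = P(0) = num(0)/den(0) = 0.25/3.7 = 0.06757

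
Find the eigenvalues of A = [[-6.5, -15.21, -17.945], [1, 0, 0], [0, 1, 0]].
Eigenvalues solve det(λI - A) = 0.
Characteristic polynomial: λ^3 + 6.5*λ^2 + 15.21*λ + 17.945 = 0.
Factor: (λ + 3.7)(λ^2 + 2.8*λ + 4.85) = 0.
Roots: -1.4 + 1.7j, -1.4 - 1.7j, -3.7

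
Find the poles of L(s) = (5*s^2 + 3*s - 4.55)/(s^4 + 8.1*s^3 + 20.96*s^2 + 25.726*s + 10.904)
Set denominator = 0: s^4 + 8.1*s^3 + 20.96*s^2 + 25.726*s + 10.904 = (s + 4.7)(s + 0.8)(s^2 + 2.6*s + 2.9) = 0 → Poles: -0.8, -1.3 + 1.1j, -1.3 - 1.1j, -4.7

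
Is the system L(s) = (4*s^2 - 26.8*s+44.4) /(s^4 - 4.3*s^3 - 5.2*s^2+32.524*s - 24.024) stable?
Denominator: s^4 - 4.3*s^3 - 5.2*s^2 + 32.524*s - 24.024 = (s - 1)(s - 2.2)(s + 2.8)(s - 3.9). Poles: -2.8, 1, 2.2, 3.9. All Re(p)<0: No (unstable)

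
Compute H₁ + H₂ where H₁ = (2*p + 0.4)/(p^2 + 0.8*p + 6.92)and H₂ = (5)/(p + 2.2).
Parallel: H = H₁ + H₂ = (n₁·d₂ + n₂·d₁)/(d₁·d₂).
n₁·d₂ = 2*p^2 + 4.8*p + 0.88. n₂·d₁ = 5*p^2 + 4*p + 34.6. Sum = 7*p^2 + 8.8*p + 35.48. d₁·d₂ = p^3 + 3*p^2 + 8.68*p + 15.224.
H(p) = (7*p^2 + 8.8*p + 35.48)/(p^3 + 3*p^2 + 8.68*p + 15.224)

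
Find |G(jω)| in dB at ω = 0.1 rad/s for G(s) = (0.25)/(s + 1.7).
Substitute s = j*0.1: G(j0.1) = 0.146552 - 0.00862069j.
|G(j0.1)| = sqrt(Re² + Im²) = 0.1468.
20*log₁₀(0.1468) = -16.67 dB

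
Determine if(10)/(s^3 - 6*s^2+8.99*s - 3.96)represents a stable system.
Denominator: s^3 - 6*s^2 + 8.99*s - 3.96 = (s - 0.9)(s - 1.1)(s - 4). Poles: 0.9, 1.1, 4. All Re(p)<0: No (unstable)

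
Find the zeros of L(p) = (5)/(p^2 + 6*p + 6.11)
Numerator is a nonzero constant (5) → Zeros: none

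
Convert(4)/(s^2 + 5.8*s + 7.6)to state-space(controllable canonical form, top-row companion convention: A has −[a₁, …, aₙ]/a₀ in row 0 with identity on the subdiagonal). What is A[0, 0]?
Reachable canonical form for den = s^2 + 5.8*s + 7.6: top row of A = -[a₁,a₂,...,aₙ]/a₀, ones on the subdiagonal, zeros elsewhere.
A = [[-5.8, -7.6], [1, 0]].
A[0,0] = -5.8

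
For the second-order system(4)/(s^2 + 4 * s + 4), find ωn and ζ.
Standard form: ωn²/(s²+2ζωn·s+ωn²).
const=4=ωn² → ωn=2, s coeff=4=2ζωn → ζ=1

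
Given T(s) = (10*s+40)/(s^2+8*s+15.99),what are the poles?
Set denominator = 0: s^2 + 8*s + 15.99 = (s + 4.1)(s + 3.9) = 0 → Poles: -3.9, -4.1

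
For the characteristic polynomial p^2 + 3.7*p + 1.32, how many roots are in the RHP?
p^2 + 3.7*p + 1.32 = (p + 3.3)(p + 0.4). Poles: -0.4, -3.3. RHP poles (Re>0): 0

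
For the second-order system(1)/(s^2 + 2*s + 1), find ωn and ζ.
Standard form: ωn²/(s²+2ζωn·s+ωn²).
const=1=ωn² → ωn=1, s coeff=2=2ζωn → ζ=1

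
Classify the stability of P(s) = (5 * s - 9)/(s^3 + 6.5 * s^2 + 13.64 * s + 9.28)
Denominator: s^3 + 6.5*s^2 + 13.64*s + 9.28 = (s + 1.6)(s + 2)(s + 2.9). Poles: -1.6, -2, -2.9. Stable (all poles in LHP)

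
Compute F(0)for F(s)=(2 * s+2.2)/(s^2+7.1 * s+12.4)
DC gain = F(0) = num(0)/den(0) = 2.2/12.4 = 0.1774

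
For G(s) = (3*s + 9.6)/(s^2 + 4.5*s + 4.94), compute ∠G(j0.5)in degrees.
Substitute s = j*0.5: G(j0.5) = 1.78867 - 0.538276j.
∠G(j0.5) = atan2(Im, Re) = atan2(-0.538276, 1.78867) = -16.75°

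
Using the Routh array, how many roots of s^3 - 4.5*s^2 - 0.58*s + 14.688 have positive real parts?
Routh array:
s^3: [1, -0.58]; s^2: [-4.5, 14.688]; s^1: [2.684]; s^0: [14.688]
First column: [1, -4.5, 2.684, 14.688]. Sign changes = RHP roots = 2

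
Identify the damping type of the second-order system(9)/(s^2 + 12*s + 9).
Standard form: ωn²/(s²+2ζωn·s+ωn²) gives ωn=3, ζ=2.
Overdamped (ζ = 2 > 1)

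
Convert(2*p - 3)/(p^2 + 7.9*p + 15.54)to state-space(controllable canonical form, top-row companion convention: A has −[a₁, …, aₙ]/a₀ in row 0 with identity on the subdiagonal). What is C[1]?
Reachable canonical form: C = numerator coefficients (right-aligned, zero-padded to length n).
num = 2*p - 3, C = [[2, -3]].
C[1] = -3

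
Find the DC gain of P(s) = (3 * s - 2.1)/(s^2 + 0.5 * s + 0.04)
DC gain = P(0) = num(0)/den(0) = -2.1/0.04 = -52.5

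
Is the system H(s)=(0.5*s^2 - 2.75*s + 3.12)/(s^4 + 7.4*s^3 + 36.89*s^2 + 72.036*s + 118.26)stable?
Denominator: s^4 + 7.4*s^3 + 36.89*s^2 + 72.036*s + 118.26 = (s^2 + 2*s + 5.84)(s^2 + 5.4*s + 20.25). Poles: -1 + 2.2j, -1 - 2.2j, -2.7 + 3.6j, -2.7 - 3.6j. All Re(p)<0: Yes (stable)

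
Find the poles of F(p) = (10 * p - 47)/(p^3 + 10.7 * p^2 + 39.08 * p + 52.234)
Set denominator = 0: p^3 + 10.7*p^2 + 39.08*p + 52.234 = (p + 4.9)(p^2 + 5.8*p + 10.66) = 0 → Poles: -2.9 + 1.5j, -2.9 - 1.5j, -4.9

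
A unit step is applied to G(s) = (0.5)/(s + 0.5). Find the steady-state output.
FVT: lim_{t→∞} y(t) = lim_{s→0} s*Y(s) where Y(s) = G(s)/s.
= lim_{s→0} G(s) = G(0) = num(0)/den(0) = 0.5/0.5 = 1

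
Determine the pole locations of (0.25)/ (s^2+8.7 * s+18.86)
Set denominator = 0: s^2 + 8.7*s + 18.86 = (s + 4.1)(s + 4.6) = 0 → Poles: -4.1, -4.6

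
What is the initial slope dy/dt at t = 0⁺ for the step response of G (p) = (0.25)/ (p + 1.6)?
IVT: y'(0⁺) = lim_{p→∞} p²·Y(p) = lim_{p→∞} p·G(p).
deg(num) = 0, deg(den) = 1, relative degree = 1, so p·G(p) → (leading num)/(leading den) = 0.25/1 = 0.25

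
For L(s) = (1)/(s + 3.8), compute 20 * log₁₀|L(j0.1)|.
Substitute s = j*0.1: L(j0.1) = 0.262976 - 0.00692042j.
|L(j0.1)| = sqrt(Re² + Im²) = 0.2631.
20*log₁₀(0.2631) = -11.60 dB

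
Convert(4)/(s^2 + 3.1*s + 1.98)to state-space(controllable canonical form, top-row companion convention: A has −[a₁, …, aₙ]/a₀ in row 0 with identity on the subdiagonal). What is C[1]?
Reachable canonical form: C = numerator coefficients (right-aligned, zero-padded to length n).
num = 4, C = [[0, 4]].
C[1] = 4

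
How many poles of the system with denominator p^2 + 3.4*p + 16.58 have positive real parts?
Poles: -1.7 + 3.7j, -1.7 - 3.7j. RHP poles (Re>0): 0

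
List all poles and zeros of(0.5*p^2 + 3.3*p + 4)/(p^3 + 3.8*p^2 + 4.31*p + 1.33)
Set denominator = 0: p^3 + 3.8*p^2 + 4.31*p + 1.33 = (p + 1.4)(p + 1.9)(p + 0.5) = 0 → Poles: -0.5, -1.4, -1.9
Set numerator = 0: 0.5*p^2 + 3.3*p + 4 = 0.5*(p + 5)(p + 1.6) = 0 → Zeros: -1.6, -5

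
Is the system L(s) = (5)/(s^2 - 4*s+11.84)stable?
Denominator: s^2 - 4*s + 11.84. Poles: 2 + 2.8j, 2 - 2.8j. All Re(p)<0: No (unstable)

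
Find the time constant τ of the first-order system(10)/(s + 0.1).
First-order system: τ = -1/pole. Pole = -0.1. τ = -1/(-0.1) = 10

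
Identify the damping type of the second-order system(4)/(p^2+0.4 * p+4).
Standard form: ωn²/(p²+2ζωn·p+ωn²) gives ωn=2, ζ=0.1.
Underdamped (ζ = 0.1 < 1)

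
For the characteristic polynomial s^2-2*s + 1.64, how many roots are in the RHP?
Poles: 1 + 0.8j, 1 - 0.8j. RHP poles (Re>0): 2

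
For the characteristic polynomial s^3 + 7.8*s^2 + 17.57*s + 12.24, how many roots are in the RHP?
s^3 + 7.8*s^2 + 17.57*s + 12.24 = (s + 1.7)(s + 4.5)(s + 1.6). Poles: -1.6, -1.7, -4.5. RHP poles (Re>0): 0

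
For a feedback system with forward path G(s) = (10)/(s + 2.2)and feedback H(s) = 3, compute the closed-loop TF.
Closed-loop T = G/(1+GH).
Numerator: G_num * H_den = 10.
Denominator: G_den * H_den + G_num * H_num = (s + 2.2) + (30) = s + 32.2.
T(s) = (10)/(s + 32.2)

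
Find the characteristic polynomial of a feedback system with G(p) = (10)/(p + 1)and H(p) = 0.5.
Characteristic poly = G_den * H_den + G_num * H_num = (p + 1) + (5) = p + 6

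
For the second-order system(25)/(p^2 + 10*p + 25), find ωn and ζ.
Standard form: ωn²/(p²+2ζωn·p+ωn²).
const=25=ωn² → ωn=5, p coeff=10=2ζωn → ζ=1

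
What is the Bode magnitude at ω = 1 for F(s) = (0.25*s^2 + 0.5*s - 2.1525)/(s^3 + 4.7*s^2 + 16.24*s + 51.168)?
Substitute s = j*1: F(j1) = -0.0434949 + 0.025025j.
|F(j1)| = sqrt(Re² + Im²) = 0.05018.
20*log₁₀(0.05018) = -25.99 dB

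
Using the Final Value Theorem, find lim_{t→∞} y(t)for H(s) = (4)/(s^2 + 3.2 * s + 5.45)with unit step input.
FVT: lim_{t→∞} y(t) = lim_{s→0} s*Y(s) where Y(s) = H(s)/s.
= lim_{s→0} H(s) = H(0) = num(0)/den(0) = 4/5.45 = 0.7339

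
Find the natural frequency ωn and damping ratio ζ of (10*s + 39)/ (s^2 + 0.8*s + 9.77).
Underdamped: complex pole -0.4 + 3.1j. ωn = |pole| = 3.126, ζ = -Re(pole)/ωn = 0.128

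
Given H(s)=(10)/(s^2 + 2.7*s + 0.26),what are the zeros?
Numerator is a nonzero constant (10) → Zeros: none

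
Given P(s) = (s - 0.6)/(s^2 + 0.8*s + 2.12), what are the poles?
Set denominator = 0: s^2 + 0.8*s + 2.12 = 0 → Poles: -0.4 + 1.4j, -0.4 - 1.4j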